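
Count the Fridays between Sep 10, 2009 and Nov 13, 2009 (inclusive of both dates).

10

Sep 10, 2009 is a Thursday.
That's 65 days from start to end, counting both.
65 = 7 × 9 + 2, so there are 9 full weeks plus 2 extra days.
Each full week contributes one Friday: 9 so far.
The 2 extra days are Thursday, Friday — 1 of them qualifies.
Total: 9 + 1 = 10.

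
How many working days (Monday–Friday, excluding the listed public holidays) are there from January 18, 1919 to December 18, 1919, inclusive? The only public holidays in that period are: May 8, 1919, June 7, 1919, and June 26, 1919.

January 18, 1919 is a Saturday.
The range spans 335 days (inclusive of both endpoints).
335 = 7 × 47 + 6, so there are 47 full weeks plus 6 extra days.
Each full week contributes 5 weekdays (Mon–Fri): 47 × 5 = 235.
The 6 extra days are Sat, Sun, Mon, Tue, Wed, Thu — 4 of them qualify.
Total: 235 + 4 = 239.
Holidays: May 8, 1919 (Thu); June 7, 1919 (Sat); June 26, 1919 (Thu).
2 of the 3 holidays fall on weekdays; the rest are weekends and were already excluded.
Business days: 239 − 2 = 237.

237 working days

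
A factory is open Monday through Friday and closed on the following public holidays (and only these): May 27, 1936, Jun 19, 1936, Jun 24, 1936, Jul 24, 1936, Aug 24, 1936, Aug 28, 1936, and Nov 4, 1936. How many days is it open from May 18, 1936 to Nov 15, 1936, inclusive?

123 business days

May 18, 1936 is a Monday.
The range spans 182 days (inclusive of both endpoints).
182 = 7 × 26, so the span is exactly 26 full weeks.
Each full week contributes 5 weekdays (Mon–Fri): 26 × 5 = 130.
Total: 130.
Holidays: May 27, 1936 (Wed); Jun 19, 1936 (Fri); Jun 24, 1936 (Wed); Jul 24, 1936 (Fri); Aug 24, 1936 (Mon); Aug 28, 1936 (Fri); Nov 4, 1936 (Wed).
All 7 holidays fall on weekdays, so subtract 7.
Business days: 130 − 7 = 123.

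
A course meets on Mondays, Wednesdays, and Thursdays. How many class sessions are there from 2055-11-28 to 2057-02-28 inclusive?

197

2055-11-28 is a Sunday.
The range spans 459 days (inclusive of both endpoints).
459 = 7 × 65 + 4, so there are 65 full weeks plus 4 extra days.
Each full week contributes 3 days from the set (Mon, Wed, Thu): 65 × 3 = 195.
The 4 extra days are Sun, Mon, Tue, Wed — 2 of them qualify.
Total: 195 + 2 = 197.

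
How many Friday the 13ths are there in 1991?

The 13th falls on a Friday when the month's 13th has weekday Fri.
Jan 13 is Sun; Feb 13 is Wed; Mar 13 is Wed; Apr 13 is Sat; May 13 is Mon; Jun 13 is Thu; Jul 13 is Sat; Aug 13 is Tue; Sep 13 is Fri ✓; Oct 13 is Sun; Nov 13 is Wed; Dec 13 is Fri ✓.
Friday the 13ths: Sep, Dec.

2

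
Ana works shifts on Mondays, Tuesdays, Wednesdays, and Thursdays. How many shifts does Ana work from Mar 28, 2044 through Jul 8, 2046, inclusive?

476

Mar 28, 2044 is a Monday.
From Mar 28, 2044 to Jul 8, 2046 is 833 days inclusive.
833 = 7 × 119, so the span is exactly 119 full weeks.
Each full week contributes 4 days from the set (Mon, Tue, Wed, Thu): 119 × 4 = 476.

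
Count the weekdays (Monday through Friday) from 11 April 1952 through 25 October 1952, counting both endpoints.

141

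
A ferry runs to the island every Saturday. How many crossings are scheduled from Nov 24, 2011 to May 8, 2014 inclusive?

Nov 24, 2011 is a Thursday.
The range spans 897 days (inclusive of both endpoints).
897 = 7 × 128 + 1, so there are 128 full weeks plus 1 extra day.
Each full week contributes one Saturday: 128 so far.
The 1 extra day is Thu — none qualify.
Total: 128 + 0 = 128.

128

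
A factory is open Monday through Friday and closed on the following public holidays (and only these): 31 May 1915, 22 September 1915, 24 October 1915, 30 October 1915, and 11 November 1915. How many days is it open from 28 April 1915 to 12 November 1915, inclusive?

28 April 1915 is a Wednesday.
The range spans 199 days (inclusive of both endpoints).
199 = 7 × 28 + 3, so there are 28 full weeks plus 3 extra days.
Each full week contributes 5 weekdays (Mon–Fri): 28 × 5 = 140.
The 3 extra days are Wed, Thu, Fri — 3 of them qualify.
Total: 140 + 3 = 143.
Holidays: 31 May 1915 (Mon); 22 September 1915 (Wed); 24 October 1915 (Sun); 30 October 1915 (Sat); 11 November 1915 (Thu).
3 of the 5 holidays fall on weekdays; the rest are weekends and were already excluded.
Business days: 143 − 3 = 140.

140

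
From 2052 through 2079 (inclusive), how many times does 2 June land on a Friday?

4

Day of week of June 2 in each year:
2052: Sun, 2053: Mon, 2054: Tue, 2055: Wed, 2056: Fri ✓, 2057: Sat, 2058: Sun, 2059: Mon, 2060: Wed, 2061: Thu, 2062: Fri ✓, 2063: Sat, 2064: Mon, 2065: Tue, 2066: Wed, 2067: Thu, 2068: Sat, 2069: Sun, 2070: Mon, 2071: Tue, 2072: Thu, 2073: Fri ✓, 2074: Sat, 2075: Sun, 2076: Tue, 2077: Wed, 2078: Thu, 2079: Fri ✓
Fridays: 2056, 2062, 2073, 2079.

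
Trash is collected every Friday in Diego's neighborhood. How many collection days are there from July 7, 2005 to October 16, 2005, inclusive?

July 7, 2005 is a Thursday.
That's 102 days from start to end, counting both.
102 = 7 × 14 + 4, so there are 14 full weeks plus 4 extra days.
Each full week contributes one Friday: 14 so far.
The 4 extra days are Thursday, Friday, Saturday, Sunday — 1 of them qualifies.
Total: 14 + 1 = 15.

15 Fridays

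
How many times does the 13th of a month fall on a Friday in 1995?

2

The 13th falls on a Friday when the month's 13th has weekday Fri.
Jan 13 is Fri ✓; Feb 13 is Mon; Mar 13 is Mon; Apr 13 is Thu; May 13 is Sat; Jun 13 is Tue; Jul 13 is Thu; Aug 13 is Sun; Sep 13 is Wed; Oct 13 is Fri ✓; Nov 13 is Mon; Dec 13 is Wed.
Friday the 13ths: Jan, Oct.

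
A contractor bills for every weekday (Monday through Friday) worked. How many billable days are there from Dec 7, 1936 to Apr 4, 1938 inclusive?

Dec 7, 1936 is a Monday.
The range spans 484 days (inclusive of both endpoints).
484 = 7 × 69 + 1, so there are 69 full weeks plus 1 extra day.
Each full week contributes 5 weekdays (Mon–Fri): 69 × 5 = 345.
The 1 extra day is Monday — 1 of them qualifies.
Total: 345 + 1 = 346.

346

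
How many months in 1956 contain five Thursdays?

4

A month has five Thursdays exactly when Thursday falls within its first (length − 28) days.
Jan: 31 days, starts Sun → 5 of Sun, Mon, Tue
Feb: 29 days, starts Wed → 5 of Wed
Mar: 31 days, starts Thu → 5 of Thu, Fri, Sat ✓
Apr: 30 days, starts Sun → 5 of Sun, Mon
May: 31 days, starts Tue → 5 of Tue, Wed, Thu ✓
Jun: 30 days, starts Fri → 5 of Fri, Sat
Jul: 31 days, starts Sun → 5 of Sun, Mon, Tue
Aug: 31 days, starts Wed → 5 of Wed, Thu, Fri ✓
Sep: 30 days, starts Sat → 5 of Sat, Sun
Oct: 31 days, starts Mon → 5 of Mon, Tue, Wed
Nov: 30 days, starts Thu → 5 of Thu, Fri ✓
Dec: 31 days, starts Sat → 5 of Sat, Sun, Mon
Months with five Thursdays: Mar, May, Aug, Nov.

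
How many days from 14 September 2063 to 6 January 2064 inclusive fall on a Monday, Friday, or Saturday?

14 September 2063 is a Friday.
The range spans 115 days (inclusive of both endpoints).
115 = 7 × 16 + 3, so there are 16 full weeks plus 3 extra days.
Each full week contributes 3 days from the set (Mon, Fri, Sat): 16 × 3 = 48.
The 3 extra days are Friday, Saturday, Sunday — 2 of them qualify.
Total: 48 + 2 = 50.

50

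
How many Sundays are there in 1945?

52

1 January 1945 is a Monday.
The range spans 365 days (inclusive of both endpoints).
365 = 7 × 52 + 1, so there are 52 full weeks plus 1 extra day.
Each full week contributes one Sunday: 52 so far.
The 1 extra day is Mon — none qualify.
Total: 52 + 0 = 52.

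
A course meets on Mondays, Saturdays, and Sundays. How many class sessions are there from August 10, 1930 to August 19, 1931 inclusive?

August 10, 1930 is a Sunday.
The range spans 375 days (inclusive of both endpoints).
375 = 7 × 53 + 4, so there are 53 full weeks plus 4 extra days.
Each full week contributes 3 days from the set (Mon, Sat, Sun): 53 × 3 = 159.
The 4 extra days are Sun, Mon, Tue, Wed — 2 of them qualify.
Total: 159 + 2 = 161.

161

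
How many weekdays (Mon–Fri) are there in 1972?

260 weekdays

1 January 1972 is a Saturday.
That's 366 days from start to end, counting both.
366 = 7 × 52 + 2, so there are 52 full weeks plus 2 extra days.
Each full week contributes 5 weekdays (Mon–Fri): 52 × 5 = 260.
The 2 extra days are Saturday, Sunday — none qualify.
Total: 260 + 0 = 260.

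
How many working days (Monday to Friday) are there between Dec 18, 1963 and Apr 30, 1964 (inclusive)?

97

Dec 18, 1963 is a Wednesday.
The range spans 135 days (inclusive of both endpoints).
135 = 7 × 19 + 2, so there are 19 full weeks plus 2 extra days.
Each full week contributes 5 weekdays (Mon–Fri): 19 × 5 = 95.
The 2 extra days are Wednesday, Thursday — 2 of them qualify.
Total: 95 + 2 = 97.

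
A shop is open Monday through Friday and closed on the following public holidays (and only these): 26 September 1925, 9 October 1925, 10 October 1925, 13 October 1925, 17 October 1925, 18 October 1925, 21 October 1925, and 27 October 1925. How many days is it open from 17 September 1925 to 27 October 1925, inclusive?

25

17 September 1925 is a Thursday.
The range spans 41 days (inclusive of both endpoints).
41 = 7 × 5 + 6, so there are 5 full weeks plus 6 extra days.
Each full week contributes 5 weekdays (Mon–Fri): 5 × 5 = 25.
The 6 extra days are Thu, Fri, Sat, Sun, Mon, Tue — 4 of them qualify.
Total: 25 + 4 = 29.
Holidays: 26 September 1925 (Sat); 9 October 1925 (Fri); 10 October 1925 (Sat); 13 October 1925 (Tue); 17 October 1925 (Sat); 18 October 1925 (Sun); 21 October 1925 (Wed); 27 October 1925 (Tue).
4 of the 8 holidays fall on weekdays; the rest are weekends and were already excluded.
Business days: 29 − 4 = 25.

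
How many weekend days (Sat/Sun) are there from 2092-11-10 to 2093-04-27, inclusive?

48

2092-11-10 is a Monday.
That's 169 days from start to end, counting both.
169 = 7 × 24 + 1, so there are 24 full weeks plus 1 extra day.
Each full week contributes 2 weekend days (Sat, Sun): 24 × 2 = 48.
The 1 extra day is Mon — none qualify.
Total: 48 + 0 = 48.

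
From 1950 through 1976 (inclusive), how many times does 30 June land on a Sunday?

Day of week of June 30 in each year:
1950: Fri, 1951: Sat, 1952: Mon, 1953: Tue, 1954: Wed, 1955: Thu, 1956: Sat, 1957: Sun ✓, 1958: Mon, 1959: Tue, 1960: Thu, 1961: Fri, 1962: Sat, 1963: Sun ✓, 1964: Tue, 1965: Wed, 1966: Thu, 1967: Fri, 1968: Sun ✓, 1969: Mon, 1970: Tue, 1971: Wed, 1972: Fri, 1973: Sat, 1974: Sun ✓, 1975: Mon, 1976: Wed
Sundays: 1957, 1963, 1968, 1974.

4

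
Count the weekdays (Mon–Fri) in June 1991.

1 June 1991 is a Saturday.
The range spans 30 days (inclusive of both endpoints).
30 = 7 × 4 + 2, so there are 4 full weeks plus 2 extra days.
Each full week contributes 5 weekdays (Mon–Fri): 4 × 5 = 20.
The 2 extra days are Sat, Sun — none qualify.
Total: 20 + 0 = 20.

20 weekdays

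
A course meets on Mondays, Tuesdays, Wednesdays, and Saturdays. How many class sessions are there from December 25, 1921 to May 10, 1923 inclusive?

December 25, 1921 is a Sunday.
From December 25, 1921 to May 10, 1923 is 502 days inclusive.
502 = 7 × 71 + 5, so there are 71 full weeks plus 5 extra days.
Each full week contributes 4 days from the set (Mon, Tue, Wed, Sat): 71 × 4 = 284.
The 5 extra days are Sunday, Monday, Tuesday, Wednesday, Thursday — 3 of them qualify.
Total: 284 + 3 = 287.

287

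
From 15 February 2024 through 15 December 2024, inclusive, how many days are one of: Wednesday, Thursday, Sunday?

131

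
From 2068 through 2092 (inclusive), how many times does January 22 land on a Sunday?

Day of week of January 22 in each year:
2068: Sun ✓, 2069: Tue, 2070: Wed, 2071: Thu, 2072: Fri, 2073: Sun ✓, 2074: Mon, 2075: Tue, 2076: Wed, 2077: Fri, 2078: Sat, 2079: Sun ✓, 2080: Mon, 2081: Wed, 2082: Thu, 2083: Fri, 2084: Sat, 2085: Mon, 2086: Tue, 2087: Wed, 2088: Thu, 2089: Sat, 2090: Sun ✓, 2091: Mon, 2092: Tue
Sundays: 2068, 2073, 2079, 2090.

4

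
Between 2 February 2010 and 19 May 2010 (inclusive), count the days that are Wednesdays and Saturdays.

2 February 2010 is a Tuesday.
The range spans 107 days (inclusive of both endpoints).
107 = 7 × 15 + 2, so there are 15 full weeks plus 2 extra days.
Each full week contributes 2 days from the set (Wed, Sat): 15 × 2 = 30.
The 2 extra days are Tuesday, Wednesday — 1 of them qualifies.
Total: 30 + 1 = 31.

31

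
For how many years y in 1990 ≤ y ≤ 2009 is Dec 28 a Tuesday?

3

Day of week of December 28 in each year:
1990: Fri, 1991: Sat, 1992: Mon, 1993: Tue ✓, 1994: Wed, 1995: Thu, 1996: Sat, 1997: Sun, 1998: Mon, 1999: Tue ✓, 2000: Thu, 2001: Fri, 2002: Sat, 2003: Sun, 2004: Tue ✓, 2005: Wed, 2006: Thu, 2007: Fri, 2008: Sun, 2009: Mon
Tuesdays: 1993, 1999, 2004.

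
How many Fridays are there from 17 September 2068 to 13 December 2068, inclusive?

17 September 2068 is a Monday.
The range spans 88 days (inclusive of both endpoints).
88 = 7 × 12 + 4, so there are 12 full weeks plus 4 extra days.
Each full week contributes one Friday: 12 so far.
The 4 extra days are Monday, Tuesday, Wednesday, Thursday — none qualify.
Total: 12 + 0 = 12.

12 Fridays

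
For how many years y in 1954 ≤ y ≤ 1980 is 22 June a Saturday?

4

Day of week of June 22 in each year:
1954: Tue, 1955: Wed, 1956: Fri, 1957: Sat ✓, 1958: Sun, 1959: Mon, 1960: Wed, 1961: Thu, 1962: Fri, 1963: Sat ✓, 1964: Mon, 1965: Tue, 1966: Wed, 1967: Thu, 1968: Sat ✓, 1969: Sun, 1970: Mon, 1971: Tue, 1972: Thu, 1973: Fri, 1974: Sat ✓, 1975: Sun, 1976: Tue, 1977: Wed, 1978: Thu, 1979: Fri, 1980: Sun
Saturdays: 1957, 1963, 1968, 1974.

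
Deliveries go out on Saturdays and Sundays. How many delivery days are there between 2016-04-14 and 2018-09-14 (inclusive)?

252

2016-04-14 is a Thursday.
From 2016-04-14 to 2018-09-14 is 884 days inclusive.
884 = 7 × 126 + 2, so there are 126 full weeks plus 2 extra days.
Each full week contributes 2 days from the set (Sat, Sun): 126 × 2 = 252.
The 2 extra days are Thursday, Friday — none qualify.
Total: 252 + 0 = 252.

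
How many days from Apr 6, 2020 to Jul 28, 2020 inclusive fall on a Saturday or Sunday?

32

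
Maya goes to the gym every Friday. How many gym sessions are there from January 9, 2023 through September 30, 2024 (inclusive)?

90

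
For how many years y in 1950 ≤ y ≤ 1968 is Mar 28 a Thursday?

Day of week of March 28 in each year:
1950: Tue, 1951: Wed, 1952: Fri, 1953: Sat, 1954: Sun, 1955: Mon, 1956: Wed, 1957: Thu ✓, 1958: Fri, 1959: Sat, 1960: Mon, 1961: Tue, 1962: Wed, 1963: Thu ✓, 1964: Sat, 1965: Sun, 1966: Mon, 1967: Tue, 1968: Thu ✓
Thursdays: 1957, 1963, 1968.

3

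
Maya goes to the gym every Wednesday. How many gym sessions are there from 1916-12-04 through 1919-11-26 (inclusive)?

1916-12-04 is a Monday.
That's 1088 days from start to end, counting both.
1088 = 7 × 155 + 3, so there are 155 full weeks plus 3 extra days.
Each full week contributes one Wednesday: 155 so far.
The 3 extra days are Monday, Tuesday, Wednesday — 1 of them qualifies.
Total: 155 + 1 = 156.

156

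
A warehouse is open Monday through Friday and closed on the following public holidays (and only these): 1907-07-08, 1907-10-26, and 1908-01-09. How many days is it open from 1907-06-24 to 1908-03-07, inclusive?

183

1907-06-24 is a Monday.
From 1907-06-24 to 1908-03-07 is 258 days inclusive.
258 = 7 × 36 + 6, so there are 36 full weeks plus 6 extra days.
Each full week contributes 5 weekdays (Mon–Fri): 36 × 5 = 180.
The 6 extra days are Monday, Tuesday, Wednesday, Thursday, Friday, Saturday — 5 of them qualify.
Total: 180 + 5 = 185.
Holidays: 1907-07-08 (Mon); 1907-10-26 (Sat); 1908-01-09 (Thu).
2 of the 3 holidays fall on weekdays; the rest are weekends and were already excluded.
Business days: 185 − 2 = 183.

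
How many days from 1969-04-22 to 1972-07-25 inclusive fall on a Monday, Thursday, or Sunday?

1969-04-22 is a Tuesday.
That's 1191 days from start to end, counting both.
1191 = 7 × 170 + 1, so there are 170 full weeks plus 1 extra day.
Each full week contributes 3 days from the set (Mon, Thu, Sun): 170 × 3 = 510.
The 1 extra day is Tuesday — none qualify.
Total: 510 + 0 = 510.

510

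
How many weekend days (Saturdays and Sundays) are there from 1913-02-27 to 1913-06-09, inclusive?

30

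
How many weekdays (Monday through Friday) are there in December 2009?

23 weekdays

2009-12-01 is a Tuesday.
From 2009-12-01 to 2009-12-31 is 31 days inclusive.
31 = 7 × 4 + 3, so there are 4 full weeks plus 3 extra days.
Each full week contributes 5 weekdays (Mon–Fri): 4 × 5 = 20.
The 3 extra days are Tue, Wed, Thu — 3 of them qualify.
Total: 20 + 3 = 23.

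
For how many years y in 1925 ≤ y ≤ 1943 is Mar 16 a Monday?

4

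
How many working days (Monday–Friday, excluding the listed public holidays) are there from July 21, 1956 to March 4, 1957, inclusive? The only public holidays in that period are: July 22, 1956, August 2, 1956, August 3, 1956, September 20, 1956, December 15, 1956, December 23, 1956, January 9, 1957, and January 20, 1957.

157

July 21, 1956 is a Saturday.
The range spans 227 days (inclusive of both endpoints).
227 = 7 × 32 + 3, so there are 32 full weeks plus 3 extra days.
Each full week contributes 5 weekdays (Mon–Fri): 32 × 5 = 160.
The 3 extra days are Sat, Sun, Mon — 1 of them qualifies.
Total: 160 + 1 = 161.
Holidays: July 22, 1956 (Sun); August 2, 1956 (Thu); August 3, 1956 (Fri); September 20, 1956 (Thu); December 15, 1956 (Sat); December 23, 1956 (Sun); January 9, 1957 (Wed); January 20, 1957 (Sun).
4 of the 8 holidays fall on weekdays; the rest are weekends and were already excluded.
Business days: 161 − 4 = 157.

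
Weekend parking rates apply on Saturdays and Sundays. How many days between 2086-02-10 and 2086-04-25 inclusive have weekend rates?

21

2086-02-10 is a Sunday.
That's 75 days from start to end, counting both.
75 = 7 × 10 + 5, so there are 10 full weeks plus 5 extra days.
Each full week contributes 2 weekend days (Sat, Sun): 10 × 2 = 20.
The 5 extra days are Sunday, Monday, Tuesday, Wednesday, Thursday — 1 of them qualifies.
Total: 20 + 1 = 21.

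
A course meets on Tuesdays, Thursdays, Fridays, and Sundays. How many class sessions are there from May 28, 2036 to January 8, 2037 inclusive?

129

May 28, 2036 is a Wednesday.
The range spans 226 days (inclusive of both endpoints).
226 = 7 × 32 + 2, so there are 32 full weeks plus 2 extra days.
Each full week contributes 4 days from the set (Tue, Thu, Fri, Sun): 32 × 4 = 128.
The 2 extra days are Wed, Thu — 1 of them qualifies.
Total: 128 + 1 = 129.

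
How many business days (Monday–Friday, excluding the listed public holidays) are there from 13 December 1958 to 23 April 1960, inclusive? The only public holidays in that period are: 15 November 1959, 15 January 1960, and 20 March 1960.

13 December 1958 is a Saturday.
That's 498 days from start to end, counting both.
498 = 7 × 71 + 1, so there are 71 full weeks plus 1 extra day.
Each full week contributes 5 weekdays (Mon–Fri): 71 × 5 = 355.
The 1 extra day is Saturday — none qualify.
Total: 355 + 0 = 355.
Holidays: 15 November 1959 (Sun); 15 January 1960 (Fri); 20 March 1960 (Sun).
1 of the 3 holidays fall on weekdays; the rest are weekends and were already excluded.
Business days: 355 − 1 = 354.

354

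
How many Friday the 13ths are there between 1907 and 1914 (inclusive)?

Friday-the-13ths by year:
1907: Sep, Dec
1908: Mar, Nov
1909: Aug
1910: May
1911: Jan, Oct
1912: Sep, Dec
1913: Jun
1914: Feb, Mar, Nov

14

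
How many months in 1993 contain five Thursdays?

4

A month has five Thursdays exactly when Thursday falls within its first (length − 28) days.
Jan: 31 days, starts Fri → 5 of Fri, Sat, Sun
Feb: 28 days, starts Mon → 5 of (none)
Mar: 31 days, starts Mon → 5 of Mon, Tue, Wed
Apr: 30 days, starts Thu → 5 of Thu, Fri ✓
May: 31 days, starts Sat → 5 of Sat, Sun, Mon
Jun: 30 days, starts Tue → 5 of Tue, Wed
Jul: 31 days, starts Thu → 5 of Thu, Fri, Sat ✓
Aug: 31 days, starts Sun → 5 of Sun, Mon, Tue
Sep: 30 days, starts Wed → 5 of Wed, Thu ✓
Oct: 31 days, starts Fri → 5 of Fri, Sat, Sun
Nov: 30 days, starts Mon → 5 of Mon, Tue
Dec: 31 days, starts Wed → 5 of Wed, Thu, Fri ✓
Months with five Thursdays: Apr, Jul, Sep, Dec.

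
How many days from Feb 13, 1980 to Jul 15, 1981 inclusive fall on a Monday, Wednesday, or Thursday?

Feb 13, 1980 is a Wednesday.
That's 519 days from start to end, counting both.
519 = 7 × 74 + 1, so there are 74 full weeks plus 1 extra day.
Each full week contributes 3 days from the set (Mon, Wed, Thu): 74 × 3 = 222.
The 1 extra day is Wed — 1 of them qualifies.
Total: 222 + 1 = 223.

223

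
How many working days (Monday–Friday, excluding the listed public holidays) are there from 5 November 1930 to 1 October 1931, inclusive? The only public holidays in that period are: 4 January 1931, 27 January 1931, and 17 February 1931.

235

5 November 1930 is a Wednesday.
That's 331 days from start to end, counting both.
331 = 7 × 47 + 2, so there are 47 full weeks plus 2 extra days.
Each full week contributes 5 weekdays (Mon–Fri): 47 × 5 = 235.
The 2 extra days are Wednesday, Thursday — 2 of them qualify.
Total: 235 + 2 = 237.
Holidays: 4 January 1931 (Sun); 27 January 1931 (Tue); 17 February 1931 (Tue).
2 of the 3 holidays fall on weekdays; the rest are weekends and were already excluded.
Business days: 237 − 2 = 235.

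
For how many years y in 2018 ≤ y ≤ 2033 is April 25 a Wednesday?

2

Day of week of April 25 in each year:
2018: Wed ✓, 2019: Thu, 2020: Sat, 2021: Sun, 2022: Mon, 2023: Tue, 2024: Thu, 2025: Fri, 2026: Sat, 2027: Sun, 2028: Tue, 2029: Wed ✓, 2030: Thu, 2031: Fri, 2032: Sun, 2033: Mon
Wednesdays: 2018, 2029.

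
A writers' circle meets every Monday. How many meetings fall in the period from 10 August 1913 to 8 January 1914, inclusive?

22

10 August 1913 is a Sunday.
From 10 August 1913 to 8 January 1914 is 152 days inclusive.
152 = 7 × 21 + 5, so there are 21 full weeks plus 5 extra days.
Each full week contributes one Monday: 21 so far.
The 5 extra days are Sunday, Monday, Tuesday, Wednesday, Thursday — 1 of them qualifies.
Total: 21 + 1 = 22.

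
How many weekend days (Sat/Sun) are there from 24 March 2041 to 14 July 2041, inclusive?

24 March 2041 is a Sunday.
The range spans 113 days (inclusive of both endpoints).
113 = 7 × 16 + 1, so there are 16 full weeks plus 1 extra day.
Each full week contributes 2 weekend days (Sat, Sun): 16 × 2 = 32.
The 1 extra day is Sunday — 1 of them qualifies.
Total: 32 + 1 = 33.

33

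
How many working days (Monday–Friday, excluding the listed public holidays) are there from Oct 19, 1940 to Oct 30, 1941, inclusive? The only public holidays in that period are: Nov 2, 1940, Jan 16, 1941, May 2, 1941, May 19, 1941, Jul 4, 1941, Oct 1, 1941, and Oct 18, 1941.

Oct 19, 1940 is a Saturday.
From Oct 19, 1940 to Oct 30, 1941 is 377 days inclusive.
377 = 7 × 53 + 6, so there are 53 full weeks plus 6 extra days.
Each full week contributes 5 weekdays (Mon–Fri): 53 × 5 = 265.
The 6 extra days are Saturday, Sunday, Monday, Tuesday, Wednesday, Thursday — 4 of them qualify.
Total: 265 + 4 = 269.
Holidays: Nov 2, 1940 (Sat); Jan 16, 1941 (Thu); May 2, 1941 (Fri); May 19, 1941 (Mon); Jul 4, 1941 (Fri); Oct 1, 1941 (Wed); Oct 18, 1941 (Sat).
5 of the 7 holidays fall on weekdays; the rest are weekends and were already excluded.
Business days: 269 − 5 = 264.

264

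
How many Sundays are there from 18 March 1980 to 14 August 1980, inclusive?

21

18 March 1980 is a Tuesday.
The range spans 150 days (inclusive of both endpoints).
150 = 7 × 21 + 3, so there are 21 full weeks plus 3 extra days.
Each full week contributes one Sunday: 21 so far.
The 3 extra days are Tue, Wed, Thu — none qualify.
Total: 21 + 0 = 21.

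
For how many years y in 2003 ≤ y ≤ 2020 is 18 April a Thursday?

2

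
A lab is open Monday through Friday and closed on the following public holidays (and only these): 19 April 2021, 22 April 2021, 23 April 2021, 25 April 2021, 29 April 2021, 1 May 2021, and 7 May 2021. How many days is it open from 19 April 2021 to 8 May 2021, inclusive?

19 April 2021 is a Monday.
From 19 April 2021 to 8 May 2021 is 20 days inclusive.
20 = 7 × 2 + 6, so there are 2 full weeks plus 6 extra days.
Each full week contributes 5 weekdays (Mon–Fri): 2 × 5 = 10.
The 6 extra days are Mon, Tue, Wed, Thu, Fri, Sat — 5 of them qualify.
Total: 10 + 5 = 15.
Holidays: 19 April 2021 (Mon); 22 April 2021 (Thu); 23 April 2021 (Fri); 25 April 2021 (Sun); 29 April 2021 (Thu); 1 May 2021 (Sat); 7 May 2021 (Fri).
5 of the 7 holidays fall on weekdays; the rest are weekends and were already excluded.
Business days: 15 − 5 = 10.

10 business days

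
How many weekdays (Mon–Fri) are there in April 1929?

Apr 1, 1929 is a Monday.
From Apr 1, 1929 to Apr 30, 1929 is 30 days inclusive.
30 = 7 × 4 + 2, so there are 4 full weeks plus 2 extra days.
Each full week contributes 5 weekdays (Mon–Fri): 4 × 5 = 20.
The 2 extra days are Monday, Tuesday — 2 of them qualify.
Total: 20 + 2 = 22.

22 weekdays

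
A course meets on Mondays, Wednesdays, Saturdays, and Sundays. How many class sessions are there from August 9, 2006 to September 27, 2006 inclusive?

29

August 9, 2006 is a Wednesday.
The range spans 50 days (inclusive of both endpoints).
50 = 7 × 7 + 1, so there are 7 full weeks plus 1 extra day.
Each full week contributes 4 days from the set (Mon, Wed, Sat, Sun): 7 × 4 = 28.
The 1 extra day is Wednesday — 1 of them qualifies.
Total: 28 + 1 = 29.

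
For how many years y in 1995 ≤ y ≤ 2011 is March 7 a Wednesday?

2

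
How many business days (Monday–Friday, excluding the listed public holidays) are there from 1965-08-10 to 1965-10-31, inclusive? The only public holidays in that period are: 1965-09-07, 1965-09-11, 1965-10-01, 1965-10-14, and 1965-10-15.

1965-08-10 is a Tuesday.
From 1965-08-10 to 1965-10-31 is 83 days inclusive.
83 = 7 × 11 + 6, so there are 11 full weeks plus 6 extra days.
Each full week contributes 5 weekdays (Mon–Fri): 11 × 5 = 55.
The 6 extra days are Tuesday, Wednesday, Thursday, Friday, Saturday, Sunday — 4 of them qualify.
Total: 55 + 4 = 59.
Holidays: 1965-09-07 (Tue); 1965-09-11 (Sat); 1965-10-01 (Fri); 1965-10-14 (Thu); 1965-10-15 (Fri).
4 of the 5 holidays fall on weekdays; the rest are weekends and were already excluded.
Business days: 59 − 4 = 55.

55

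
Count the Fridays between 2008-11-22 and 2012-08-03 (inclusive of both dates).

2008-11-22 is a Saturday.
From 2008-11-22 to 2012-08-03 is 1351 days inclusive.
1351 = 7 × 193, so the span is exactly 193 full weeks.
Each full week contributes one Friday: 193 so far.

193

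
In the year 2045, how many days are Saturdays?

January 1, 2045 is a Sunday.
The range spans 365 days (inclusive of both endpoints).
365 = 7 × 52 + 1, so there are 52 full weeks plus 1 extra day.
Each full week contributes one Saturday: 52 so far.
The 1 extra day is Sun — none qualify.
Total: 52 + 0 = 52.

52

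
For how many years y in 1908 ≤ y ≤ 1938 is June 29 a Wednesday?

Day of week of June 29 in each year:
1908: Mon, 1909: Tue, 1910: Wed ✓, 1911: Thu, 1912: Sat, 1913: Sun, 1914: Mon, 1915: Tue, 1916: Thu, 1917: Fri, 1918: Sat, 1919: Sun, 1920: Tue, 1921: Wed ✓, 1922: Thu, 1923: Fri, 1924: Sun, 1925: Mon, 1926: Tue, 1927: Wed ✓, 1928: Fri, 1929: Sat, 1930: Sun, 1931: Mon, 1932: Wed ✓, 1933: Thu, 1934: Fri, 1935: Sat, 1936: Mon, 1937: Tue, 1938: Wed ✓
Wednesdays: 1910, 1921, 1927, 1932, 1938.

5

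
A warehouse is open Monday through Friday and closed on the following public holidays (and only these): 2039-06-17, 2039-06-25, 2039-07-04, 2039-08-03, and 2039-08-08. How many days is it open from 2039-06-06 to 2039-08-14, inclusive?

46 business days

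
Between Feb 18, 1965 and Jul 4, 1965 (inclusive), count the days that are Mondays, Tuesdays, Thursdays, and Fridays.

78

Feb 18, 1965 is a Thursday.
That's 137 days from start to end, counting both.
137 = 7 × 19 + 4, so there are 19 full weeks plus 4 extra days.
Each full week contributes 4 days from the set (Mon, Tue, Thu, Fri): 19 × 4 = 76.
The 4 extra days are Thu, Fri, Sat, Sun — 2 of them qualify.
Total: 76 + 2 = 78.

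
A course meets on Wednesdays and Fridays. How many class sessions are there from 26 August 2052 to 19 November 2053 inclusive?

129

26 August 2052 is a Monday.
That's 451 days from start to end, counting both.
451 = 7 × 64 + 3, so there are 64 full weeks plus 3 extra days.
Each full week contributes 2 days from the set (Wed, Fri): 64 × 2 = 128.
The 3 extra days are Mon, Tue, Wed — 1 of them qualifies.
Total: 128 + 1 = 129.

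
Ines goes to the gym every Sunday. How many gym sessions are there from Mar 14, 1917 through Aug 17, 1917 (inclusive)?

22 Sundays

Mar 14, 1917 is a Wednesday.
That's 157 days from start to end, counting both.
157 = 7 × 22 + 3, so there are 22 full weeks plus 3 extra days.
Each full week contributes one Sunday: 22 so far.
The 3 extra days are Wed, Thu, Fri — none qualify.
Total: 22 + 0 = 22.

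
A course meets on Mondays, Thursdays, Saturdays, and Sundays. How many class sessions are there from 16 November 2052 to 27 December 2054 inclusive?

16 November 2052 is a Saturday.
From 16 November 2052 to 27 December 2054 is 772 days inclusive.
772 = 7 × 110 + 2, so there are 110 full weeks plus 2 extra days.
Each full week contributes 4 days from the set (Mon, Thu, Sat, Sun): 110 × 4 = 440.
The 2 extra days are Saturday, Sunday — 2 of them qualify.
Total: 440 + 2 = 442.

442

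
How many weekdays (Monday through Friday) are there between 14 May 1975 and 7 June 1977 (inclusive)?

14 May 1975 is a Wednesday.
From 14 May 1975 to 7 June 1977 is 756 days inclusive.
756 = 7 × 108, so the span is exactly 108 full weeks.
Each full week contributes 5 weekdays (Mon–Fri): 108 × 5 = 540.
Total: 540.

540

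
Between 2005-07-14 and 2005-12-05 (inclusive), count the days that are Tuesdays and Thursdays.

2005-07-14 is a Thursday.
The range spans 145 days (inclusive of both endpoints).
145 = 7 × 20 + 5, so there are 20 full weeks plus 5 extra days.
Each full week contributes 2 days from the set (Tue, Thu): 20 × 2 = 40.
The 5 extra days are Thursday, Friday, Saturday, Sunday, Monday — 1 of them qualifies.
Total: 40 + 1 = 41.

41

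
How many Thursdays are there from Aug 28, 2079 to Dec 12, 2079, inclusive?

15 Thursdays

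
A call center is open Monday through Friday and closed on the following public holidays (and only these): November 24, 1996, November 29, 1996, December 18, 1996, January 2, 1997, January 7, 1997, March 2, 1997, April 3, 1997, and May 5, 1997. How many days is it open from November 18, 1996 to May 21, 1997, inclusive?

127

November 18, 1996 is a Monday.
That's 185 days from start to end, counting both.
185 = 7 × 26 + 3, so there are 26 full weeks plus 3 extra days.
Each full week contributes 5 weekdays (Mon–Fri): 26 × 5 = 130.
The 3 extra days are Monday, Tuesday, Wednesday — 3 of them qualify.
Total: 130 + 3 = 133.
Holidays: November 24, 1996 (Sun); November 29, 1996 (Fri); December 18, 1996 (Wed); January 2, 1997 (Thu); January 7, 1997 (Tue); March 2, 1997 (Sun); April 3, 1997 (Thu); May 5, 1997 (Mon).
6 of the 8 holidays fall on weekdays; the rest are weekends and were already excluded.
Business days: 133 − 6 = 127.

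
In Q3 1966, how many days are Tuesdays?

1966-07-01 is a Friday.
The range spans 92 days (inclusive of both endpoints).
92 = 7 × 13 + 1, so there are 13 full weeks plus 1 extra day.
Each full week contributes one Tuesday: 13 so far.
The 1 extra day is Fri — none qualify.
Total: 13 + 0 = 13.

13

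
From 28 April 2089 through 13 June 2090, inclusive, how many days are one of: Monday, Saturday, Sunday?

177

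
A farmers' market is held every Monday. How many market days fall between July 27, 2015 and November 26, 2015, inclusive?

July 27, 2015 is a Monday.
From July 27, 2015 to November 26, 2015 is 123 days inclusive.
123 = 7 × 17 + 4, so there are 17 full weeks plus 4 extra days.
Each full week contributes one Monday: 17 so far.
The 4 extra days are Monday, Tuesday, Wednesday, Thursday — 1 of them qualifies.
Total: 17 + 1 = 18.

18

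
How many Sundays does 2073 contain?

1 January 2073 is a Sunday.
That's 365 days from start to end, counting both.
365 = 7 × 52 + 1, so there are 52 full weeks plus 1 extra day.
Each full week contributes one Sunday: 52 so far.
The 1 extra day is Sun — 1 of them qualifies.
Total: 52 + 1 = 53.

53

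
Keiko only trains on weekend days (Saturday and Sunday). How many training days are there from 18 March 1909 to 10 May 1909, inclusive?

18 March 1909 is a Thursday.
That's 54 days from start to end, counting both.
54 = 7 × 7 + 5, so there are 7 full weeks plus 5 extra days.
Each full week contributes 2 weekend days (Sat, Sun): 7 × 2 = 14.
The 5 extra days are Thu, Fri, Sat, Sun, Mon — 2 of them qualify.
Total: 14 + 2 = 16.

16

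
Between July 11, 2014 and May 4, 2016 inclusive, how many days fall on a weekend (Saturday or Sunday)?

190

July 11, 2014 is a Friday.
That's 664 days from start to end, counting both.
664 = 7 × 94 + 6, so there are 94 full weeks plus 6 extra days.
Each full week contributes 2 weekend days (Sat, Sun): 94 × 2 = 188.
The 6 extra days are Friday, Saturday, Sunday, Monday, Tuesday, Wednesday — 2 of them qualify.
Total: 188 + 2 = 190.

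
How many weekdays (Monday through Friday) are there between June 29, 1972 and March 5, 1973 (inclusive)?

June 29, 1972 is a Thursday.
From June 29, 1972 to March 5, 1973 is 250 days inclusive.
250 = 7 × 35 + 5, so there are 35 full weeks plus 5 extra days.
Each full week contributes 5 weekdays (Mon–Fri): 35 × 5 = 175.
The 5 extra days are Thursday, Friday, Saturday, Sunday, Monday — 3 of them qualify.
Total: 175 + 3 = 178.

178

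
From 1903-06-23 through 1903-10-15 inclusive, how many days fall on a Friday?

1903-06-23 is a Tuesday.
From 1903-06-23 to 1903-10-15 is 115 days inclusive.
115 = 7 × 16 + 3, so there are 16 full weeks plus 3 extra days.
Each full week contributes one Friday: 16 so far.
The 3 extra days are Tue, Wed, Thu — none qualify.
Total: 16 + 0 = 16.

16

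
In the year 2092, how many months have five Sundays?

A month has five Sundays exactly when Sunday falls within its first (length − 28) days.
Jan: 31 days, starts Tue → 5 of Tue, Wed, Thu
Feb: 29 days, starts Fri → 5 of Fri
Mar: 31 days, starts Sat → 5 of Sat, Sun, Mon ✓
Apr: 30 days, starts Tue → 5 of Tue, Wed
May: 31 days, starts Thu → 5 of Thu, Fri, Sat
Jun: 30 days, starts Sun → 5 of Sun, Mon ✓
Jul: 31 days, starts Tue → 5 of Tue, Wed, Thu
Aug: 31 days, starts Fri → 5 of Fri, Sat, Sun ✓
Sep: 30 days, starts Mon → 5 of Mon, Tue
Oct: 31 days, starts Wed → 5 of Wed, Thu, Fri
Nov: 30 days, starts Sat → 5 of Sat, Sun ✓
Dec: 31 days, starts Mon → 5 of Mon, Tue, Wed
Months with five Sundays: Mar, Jun, Aug, Nov.

4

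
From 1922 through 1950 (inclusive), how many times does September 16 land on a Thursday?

4

Day of week of September 16 in each year:
1922: Sat, 1923: Sun, 1924: Tue, 1925: Wed, 1926: Thu ✓, 1927: Fri, 1928: Sun, 1929: Mon, 1930: Tue, 1931: Wed, 1932: Fri, 1933: Sat, 1934: Sun, 1935: Mon, 1936: Wed, 1937: Thu ✓, 1938: Fri, 1939: Sat, 1940: Mon, 1941: Tue, 1942: Wed, 1943: Thu ✓, 1944: Sat, 1945: Sun, 1946: Mon, 1947: Tue, 1948: Thu ✓, 1949: Fri, 1950: Sat
Thursdays: 1926, 1937, 1943, 1948.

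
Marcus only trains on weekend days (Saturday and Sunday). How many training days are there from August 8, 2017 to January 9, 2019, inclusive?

148

August 8, 2017 is a Tuesday.
That's 520 days from start to end, counting both.
520 = 7 × 74 + 2, so there are 74 full weeks plus 2 extra days.
Each full week contributes 2 weekend days (Sat, Sun): 74 × 2 = 148.
The 2 extra days are Tue, Wed — none qualify.
Total: 148 + 0 = 148.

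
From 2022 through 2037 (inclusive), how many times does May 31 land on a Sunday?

2

Day of week of May 31 in each year:
2022: Tue, 2023: Wed, 2024: Fri, 2025: Sat, 2026: Sun ✓, 2027: Mon, 2028: Wed, 2029: Thu, 2030: Fri, 2031: Sat, 2032: Mon, 2033: Tue, 2034: Wed, 2035: Thu, 2036: Sat, 2037: Sun ✓
Sundays: 2026, 2037.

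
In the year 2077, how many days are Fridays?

1 January 2077 is a Friday.
The range spans 365 days (inclusive of both endpoints).
365 = 7 × 52 + 1, so there are 52 full weeks plus 1 extra day.
Each full week contributes one Friday: 52 so far.
The 1 extra day is Fri — 1 of them qualifies.
Total: 52 + 1 = 53.

53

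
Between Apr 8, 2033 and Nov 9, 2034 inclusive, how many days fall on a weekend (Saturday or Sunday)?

166

Apr 8, 2033 is a Friday.
That's 581 days from start to end, counting both.
581 = 7 × 83, so the span is exactly 83 full weeks.
Each full week contributes 2 weekend days (Sat, Sun): 83 × 2 = 166.
Total: 166.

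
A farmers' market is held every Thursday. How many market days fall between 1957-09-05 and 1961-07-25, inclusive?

203 Thursdays

1957-09-05 is a Thursday.
That's 1420 days from start to end, counting both.
1420 = 7 × 202 + 6, so there are 202 full weeks plus 6 extra days.
Each full week contributes one Thursday: 202 so far.
The 6 extra days are Thursday, Friday, Saturday, Sunday, Monday, Tuesday — 1 of them qualifies.
Total: 202 + 1 = 203.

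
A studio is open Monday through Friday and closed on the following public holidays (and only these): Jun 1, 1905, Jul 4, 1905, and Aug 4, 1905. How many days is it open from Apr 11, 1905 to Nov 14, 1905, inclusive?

153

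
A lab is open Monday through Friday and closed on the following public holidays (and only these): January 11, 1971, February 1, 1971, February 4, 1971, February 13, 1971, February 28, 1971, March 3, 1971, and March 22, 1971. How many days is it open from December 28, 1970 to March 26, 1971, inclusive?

60

December 28, 1970 is a Monday.
That's 89 days from start to end, counting both.
89 = 7 × 12 + 5, so there are 12 full weeks plus 5 extra days.
Each full week contributes 5 weekdays (Mon–Fri): 12 × 5 = 60.
The 5 extra days are Mon, Tue, Wed, Thu, Fri — 5 of them qualify.
Total: 60 + 5 = 65.
Holidays: January 11, 1971 (Mon); February 1, 1971 (Mon); February 4, 1971 (Thu); February 13, 1971 (Sat); February 28, 1971 (Sun); March 3, 1971 (Wed); March 22, 1971 (Mon).
5 of the 7 holidays fall on weekdays; the rest are weekends and were already excluded.
Business days: 65 − 5 = 60.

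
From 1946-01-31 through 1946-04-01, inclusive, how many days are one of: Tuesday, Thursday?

17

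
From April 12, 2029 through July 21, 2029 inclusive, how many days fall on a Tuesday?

14

April 12, 2029 is a Thursday.
From April 12, 2029 to July 21, 2029 is 101 days inclusive.
101 = 7 × 14 + 3, so there are 14 full weeks plus 3 extra days.
Each full week contributes one Tuesday: 14 so far.
The 3 extra days are Thursday, Friday, Saturday — none qualify.
Total: 14 + 0 = 14.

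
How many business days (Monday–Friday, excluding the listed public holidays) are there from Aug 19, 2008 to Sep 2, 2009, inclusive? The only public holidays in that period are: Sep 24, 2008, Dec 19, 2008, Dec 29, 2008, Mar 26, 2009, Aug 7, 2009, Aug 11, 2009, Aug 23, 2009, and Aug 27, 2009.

Aug 19, 2008 is a Tuesday.
The range spans 380 days (inclusive of both endpoints).
380 = 7 × 54 + 2, so there are 54 full weeks plus 2 extra days.
Each full week contributes 5 weekdays (Mon–Fri): 54 × 5 = 270.
The 2 extra days are Tue, Wed — 2 of them qualify.
Total: 270 + 2 = 272.
Holidays: Sep 24, 2008 (Wed); Dec 19, 2008 (Fri); Dec 29, 2008 (Mon); Mar 26, 2009 (Thu); Aug 7, 2009 (Fri); Aug 11, 2009 (Tue); Aug 23, 2009 (Sun); Aug 27, 2009 (Thu).
7 of the 8 holidays fall on weekdays; the rest are weekends and were already excluded.
Business days: 272 − 7 = 265.

265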